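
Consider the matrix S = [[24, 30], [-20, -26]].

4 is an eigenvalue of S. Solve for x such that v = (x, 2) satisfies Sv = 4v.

We need (S - 4I)v = 0.
S - 4I = [[20, 30], [-20, -30]].
Row 1: (20)·x + (30)·2 = 0
Row 2: (-20)·x + (-30)·2 = 0
Solving gives x = -3.
Check: S·(-3, 2) = (-12, 8) = 4·(-3, 2).

-3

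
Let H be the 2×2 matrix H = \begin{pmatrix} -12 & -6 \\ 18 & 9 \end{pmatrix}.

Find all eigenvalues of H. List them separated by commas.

-3, 0

det(H - tI) = (-12 - t)(9 - t) - (-6)·(18) = t^2 + 3t.
This factors as (t + 3)·t = 0.
Eigenvalues: -3, 0.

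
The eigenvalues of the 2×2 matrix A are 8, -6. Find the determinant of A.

-48

det(A) is the product of the eigenvalues: (8) · (-6) = -48.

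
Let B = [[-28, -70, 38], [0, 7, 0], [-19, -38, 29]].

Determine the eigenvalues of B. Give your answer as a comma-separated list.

-9, 7, 10

Set up det(sI - B) = 0.
Expanding along the first row, p(s) = s^3 - 8s^2 - 83s + 630.
Rational-root test: s = 10 gives p(10) = 0.
Factor out (s - 10): p(s) = (s - 10)·(s^2 + 2s - 63).
The quadratic factors as (s + 9)·(s - 7).
Eigenvalues: -9, 7, 10.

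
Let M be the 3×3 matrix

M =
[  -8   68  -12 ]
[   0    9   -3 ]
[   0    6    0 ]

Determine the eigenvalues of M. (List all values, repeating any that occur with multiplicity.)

-8, 3, 6

The characteristic polynomial is p(λ) = det(λI - M).
Cofactor expansion gives p(λ) = λ^3 - λ^2 - 54λ + 144.
Rational-root test: λ = -8 gives p(-8) = 0.
Factor out (λ + 8): p(λ) = (λ + 8)·(λ^2 - 9λ + 18).
The quadratic factors as (λ - 3)·(λ - 6).
Eigenvalues: -8, 3, 6.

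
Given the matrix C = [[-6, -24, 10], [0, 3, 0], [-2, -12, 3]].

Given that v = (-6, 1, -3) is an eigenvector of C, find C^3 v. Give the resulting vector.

(-162, 27, -81)

First find the eigenvalue: Cv = (-18, 3, -9) = 3·(-6, 1, -3), so λ = 3.
Then C^3 v = λ^3·v = 3^3·(-6, 1, -3) = 27·(-6, 1, -3) = (-162, 27, -81).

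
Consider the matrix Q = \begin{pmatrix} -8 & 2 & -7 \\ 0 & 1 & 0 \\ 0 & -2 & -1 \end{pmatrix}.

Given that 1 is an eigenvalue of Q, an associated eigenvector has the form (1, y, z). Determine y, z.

We need (Q - 1I)v = 0.
Q - 1I = [[-9, 2, -7], [0, 0, 0], [0, -2, -2]].
Row 1: (-9)·1 + (2)·y + (-7)·z = 0
Row 2: (0)·1 + (0)·y + (0)·z = 0
Row 3: (0)·1 + (-2)·y + (-2)·z = 0
Solving gives y = 1, z = -1.
Check: Q·(1, 1, -1) = (1, 1, -1) = 1·(1, 1, -1).

1, -1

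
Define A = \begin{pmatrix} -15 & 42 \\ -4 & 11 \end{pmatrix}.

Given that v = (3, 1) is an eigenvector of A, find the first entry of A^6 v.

First find the eigenvalue: Av = (-3, -1) = -1·(3, 1), so λ = -1.
Then A^6 v = λ^6·v = (-1)^6·(3, 1) = 1·(3, 1) = (3, 1).

3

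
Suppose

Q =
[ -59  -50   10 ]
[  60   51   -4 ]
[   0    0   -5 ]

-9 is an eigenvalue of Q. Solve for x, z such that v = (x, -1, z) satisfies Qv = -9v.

We need (Q + 9I)v = 0.
Q + 9I = [[-50, -50, 10], [60, 60, -4], [0, 0, 4]].
Row 1: (-50)·x + (-50)·-1 + (10)·z = 0
Row 2: (60)·x + (60)·-1 + (-4)·z = 0
Row 3: (0)·x + (0)·-1 + (4)·z = 0
Solving gives x = 1, z = 0.
Check: Q·(1, -1, 0) = (-9, 9, 0) = -9·(1, -1, 0).

1, 0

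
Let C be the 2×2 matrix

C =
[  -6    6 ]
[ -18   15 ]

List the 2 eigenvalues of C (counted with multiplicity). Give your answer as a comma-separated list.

det(C - λI) = (-6 - λ)(15 - λ) - (6)·(-18) = λ^2 - 9λ + 18.
This factors as (λ - 3)·(λ - 6) = 0.
Eigenvalues: 3, 6.

3, 6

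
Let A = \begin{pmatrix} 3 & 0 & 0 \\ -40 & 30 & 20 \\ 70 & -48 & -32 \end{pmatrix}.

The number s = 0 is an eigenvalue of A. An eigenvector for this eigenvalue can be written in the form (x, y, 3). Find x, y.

We need (A)v = 0.
A = [[3, 0, 0], [-40, 30, 20], [70, -48, -32]].
Row 1: (3)·x + (0)·y + (0)·3 = 0
Row 2: (-40)·x + (30)·y + (20)·3 = 0
Row 3: (70)·x + (-48)·y + (-32)·3 = 0
Solving gives x = 0, y = -2.
Check: A·(0, -2, 3) = (0, 0, 0) = 0·(0, -2, 3).

0, -2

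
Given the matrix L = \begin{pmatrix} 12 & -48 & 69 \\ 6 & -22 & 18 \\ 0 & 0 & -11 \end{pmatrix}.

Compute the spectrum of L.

The characteristic polynomial is p(lambda) = det(lambda·I - L).
Expanding along the first row, p(lambda) = lambda^3 + 21·lambda^2 + 134·lambda + 264.
Try lambda = -6: p(-6) = 0, so -6 is a root.
Dividing by (lambda + 6) leaves lambda^2 + 15·lambda + 44.
The quadratic factors as (lambda + 11)·(lambda + 4).
Eigenvalues: -11, -6, -4.

-11, -6, -4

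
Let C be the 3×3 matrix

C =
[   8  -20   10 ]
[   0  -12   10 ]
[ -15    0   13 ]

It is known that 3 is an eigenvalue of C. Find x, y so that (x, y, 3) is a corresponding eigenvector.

We need (C - 3I)v = 0.
C - 3I = [[5, -20, 10], [0, -15, 10], [-15, 0, 10]].
Row 1: (5)·x + (-20)·y + (10)·3 = 0
Row 2: (0)·x + (-15)·y + (10)·3 = 0
Row 3: (-15)·x + (0)·y + (10)·3 = 0
Solving gives x = 2, y = 2.
Check: C·(2, 2, 3) = (6, 6, 9) = 3·(2, 2, 3).

2, 2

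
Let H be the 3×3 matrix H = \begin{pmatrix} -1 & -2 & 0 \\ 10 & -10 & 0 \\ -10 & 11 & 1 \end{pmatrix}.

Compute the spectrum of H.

Compute the characteristic polynomial p(λ) = det(λI - H).
Expanding the 3×3 determinant: p(λ) = λ^3 + 10λ^2 + 19λ - 30.
Since p(1) = 0, λ = 1 is a root.
Dividing by (λ - 1) leaves λ^2 + 11λ + 30.
The quadratic factors as (λ + 6)·(λ + 5).
Eigenvalues: -6, -5, 1.

-6, -5, 1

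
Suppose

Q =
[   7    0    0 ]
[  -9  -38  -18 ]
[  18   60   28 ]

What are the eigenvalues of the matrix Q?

The characteristic polynomial is p(lambda) = det(lambda·I - Q).
Expanding the 3×3 determinant: p(lambda) = lambda^3 + 3·lambda^2 - 54·lambda - 112.
Since p(-8) = 0, lambda = -8 is a root.
Factor out (lambda + 8): p(lambda) = (lambda + 8)·(lambda^2 - 5·lambda - 14).
The quadratic factors as (lambda + 2)·(lambda - 7).
Eigenvalues: -8, -2, 7.

-8, -2, 7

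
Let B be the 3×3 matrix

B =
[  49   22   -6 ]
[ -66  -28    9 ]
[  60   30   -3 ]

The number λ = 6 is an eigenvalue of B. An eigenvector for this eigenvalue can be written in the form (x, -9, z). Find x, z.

We need (B - 6I)v = 0.
B - 6I = [[43, 22, -6], [-66, -34, 9], [60, 30, -9]].
Row 1: (43)·x + (22)·-9 + (-6)·z = 0
Row 2: (-66)·x + (-34)·-9 + (9)·z = 0
Row 3: (60)·x + (30)·-9 + (-9)·z = 0
Solving gives x = 6, z = 10.
Check: B·(6, -9, 10) = (36, -54, 60) = 6·(6, -9, 10).

6, 10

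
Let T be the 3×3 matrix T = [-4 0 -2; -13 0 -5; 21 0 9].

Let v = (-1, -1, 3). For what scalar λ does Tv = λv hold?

2

Compute Tv: T·(-1, -1, 3) = (-2, -2, 6).
Since Tv = λv, compare component 1: -2 = λ·-1, so λ = 2.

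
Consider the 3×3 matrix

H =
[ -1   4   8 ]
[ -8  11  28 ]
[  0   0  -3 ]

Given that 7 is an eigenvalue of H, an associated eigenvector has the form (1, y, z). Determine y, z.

2, 0

We need (H - 7I)v = 0.
H - 7I = [[-8, 4, 8], [-8, 4, 28], [0, 0, -10]].
Row 1: (-8)·1 + (4)·y + (8)·z = 0
Row 2: (-8)·1 + (4)·y + (28)·z = 0
Row 3: (0)·1 + (0)·y + (-10)·z = 0
Solving gives y = 2, z = 0.
Check: H·(1, 2, 0) = (7, 14, 0) = 7·(1, 2, 0).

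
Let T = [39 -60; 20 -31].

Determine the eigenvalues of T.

-1, 9

det(T - rI) = (39 - r)(-31 - r) - (-60)·(20) = r^2 - 8r - 9.
This factors as (r + 1)·(r - 9) = 0.
Eigenvalues: -1, 9.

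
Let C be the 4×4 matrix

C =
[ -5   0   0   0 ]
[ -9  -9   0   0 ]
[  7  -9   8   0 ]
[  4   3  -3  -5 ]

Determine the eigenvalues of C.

-9, -5, -5, 8

C is lower triangular, so its eigenvalues are the diagonal entries.
Diagonal: -5, -9, 8, -5.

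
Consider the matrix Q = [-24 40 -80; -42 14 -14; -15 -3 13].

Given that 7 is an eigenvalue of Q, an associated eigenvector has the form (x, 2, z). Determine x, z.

0, 1

We need (Q - 7I)v = 0.
Q - 7I = [[-31, 40, -80], [-42, 7, -14], [-15, -3, 6]].
Row 1: (-31)·x + (40)·2 + (-80)·z = 0
Row 2: (-42)·x + (7)·2 + (-14)·z = 0
Row 3: (-15)·x + (-3)·2 + (6)·z = 0
Solving gives x = 0, z = 1.
Check: Q·(0, 2, 1) = (0, 14, 7) = 7·(0, 2, 1).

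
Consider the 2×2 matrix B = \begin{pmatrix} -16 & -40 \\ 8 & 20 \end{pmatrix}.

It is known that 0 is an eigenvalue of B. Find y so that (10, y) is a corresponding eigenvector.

We need (B)v = 0.
B = [[-16, -40], [8, 20]].
Row 1: (-16)·10 + (-40)·y = 0
Row 2: (8)·10 + (20)·y = 0
Solving gives y = -4.
Check: B·(10, -4) = (0, 0) = 0·(10, -4).

-4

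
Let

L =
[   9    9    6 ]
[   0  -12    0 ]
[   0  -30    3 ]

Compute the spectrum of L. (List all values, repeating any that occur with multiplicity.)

-12, 3, 9

Compute the characteristic polynomial p(s) = det(sI - L).
Expanding along the first row, p(s) = s^3 - 117s + 324.
Try s = 3: p(3) = 0, so 3 is a root.
Dividing by (s - 3) leaves s^2 + 3s - 108.
The quadratic factors as (s + 12)·(s - 9).
Eigenvalues: -12, 3, 9.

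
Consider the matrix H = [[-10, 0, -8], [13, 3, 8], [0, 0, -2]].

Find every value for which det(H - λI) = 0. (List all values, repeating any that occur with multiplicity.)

The characteristic polynomial is p(s) = det(sI - H).
Expanding the 3×3 determinant: p(s) = s^3 + 9s^2 - 16s - 60.
Rational-root test: s = -2 gives p(-2) = 0.
Dividing by (s + 2) leaves s^2 + 7s - 30.
The quadratic factors as (s + 10)·(s - 3).
Eigenvalues: -10, -2, 3.

-10, -2, 3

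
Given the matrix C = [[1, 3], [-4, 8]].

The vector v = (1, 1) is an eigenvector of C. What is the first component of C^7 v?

First find the eigenvalue: Cv = (4, 4) = 4·(1, 1), so λ = 4.
Then C^7 v = λ^7·v = 4^7·(1, 1) = 16384·(1, 1) = (16384, 16384).

16384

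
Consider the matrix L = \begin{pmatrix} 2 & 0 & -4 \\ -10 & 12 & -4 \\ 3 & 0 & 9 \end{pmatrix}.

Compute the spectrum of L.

Compute the characteristic polynomial p(λ) = det(λI - L).
Cofactor expansion gives p(λ) = λ^3 - 23λ^2 + 162λ - 360.
Try λ = 12: p(12) = 0, so 12 is a root.
Dividing by (λ - 12) leaves λ^2 - 11λ + 30.
The quadratic factors as (λ - 5)·(λ - 6).
Eigenvalues: 5, 6, 12.

5, 6, 12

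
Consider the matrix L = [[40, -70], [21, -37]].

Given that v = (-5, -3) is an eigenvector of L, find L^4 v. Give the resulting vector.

(-80, -48)

First find the eigenvalue: Lv = (10, 6) = -2·(-5, -3), so λ = -2.
Then L^4 v = λ^4·v = (-2)^4·(-5, -3) = 16·(-5, -3) = (-80, -48).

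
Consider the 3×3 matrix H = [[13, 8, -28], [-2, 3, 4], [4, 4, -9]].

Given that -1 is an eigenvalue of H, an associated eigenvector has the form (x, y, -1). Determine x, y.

-2, 0

We need (H + 1I)v = 0.
H + 1I = [[14, 8, -28], [-2, 4, 4], [4, 4, -8]].
Row 1: (14)·x + (8)·y + (-28)·-1 = 0
Row 2: (-2)·x + (4)·y + (4)·-1 = 0
Row 3: (4)·x + (4)·y + (-8)·-1 = 0
Solving gives x = -2, y = 0.
Check: H·(-2, 0, -1) = (2, 0, 1) = -1·(-2, 0, -1).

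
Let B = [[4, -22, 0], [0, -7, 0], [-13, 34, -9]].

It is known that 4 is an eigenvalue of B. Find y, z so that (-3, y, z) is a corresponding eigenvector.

We need (B - 4I)v = 0.
B - 4I = [[0, -22, 0], [0, -11, 0], [-13, 34, -13]].
Row 1: (0)·-3 + (-22)·y + (0)·z = 0
Row 2: (0)·-3 + (-11)·y + (0)·z = 0
Row 3: (-13)·-3 + (34)·y + (-13)·z = 0
Solving gives y = 0, z = 3.
Check: B·(-3, 0, 3) = (-12, 0, 12) = 4·(-3, 0, 3).

0, 3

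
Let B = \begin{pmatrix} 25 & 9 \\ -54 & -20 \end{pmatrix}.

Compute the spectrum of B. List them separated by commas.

-2, 7

det(B - λI) = (25 - λ)(-20 - λ) - (9)·(-54) = λ^2 - 5λ - 14.
This factors as (λ + 2)·(λ - 7) = 0.
Eigenvalues: -2, 7.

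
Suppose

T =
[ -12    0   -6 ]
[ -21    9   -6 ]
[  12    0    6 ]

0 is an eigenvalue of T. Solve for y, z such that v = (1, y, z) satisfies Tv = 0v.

We need (T)v = 0.
T = [[-12, 0, -6], [-21, 9, -6], [12, 0, 6]].
Row 1: (-12)·1 + (0)·y + (-6)·z = 0
Row 2: (-21)·1 + (9)·y + (-6)·z = 0
Row 3: (12)·1 + (0)·y + (6)·z = 0
Solving gives y = 1, z = -2.
Check: T·(1, 1, -2) = (0, 0, 0) = 0·(1, 1, -2).

1, -2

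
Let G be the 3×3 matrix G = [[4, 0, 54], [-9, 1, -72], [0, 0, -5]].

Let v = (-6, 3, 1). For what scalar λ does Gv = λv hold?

Compute Gv: G·(-6, 3, 1) = (30, -15, -5).
Since Gv = λv, compare component 1: 30 = λ·-6, so λ = -5.

-5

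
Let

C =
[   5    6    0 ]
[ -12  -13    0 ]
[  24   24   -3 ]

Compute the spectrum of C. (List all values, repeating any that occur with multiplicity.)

-7, -3, -1

Set up det(λI - C) = 0.
Cofactor expansion gives p(λ) = λ^3 + 11λ^2 + 31λ + 21.
Rational-root test: λ = -3 gives p(-3) = 0.
Factor out (λ + 3): p(λ) = (λ + 3)·(λ^2 + 8λ + 7).
The quadratic factors as (λ + 7)·(λ + 1).
Eigenvalues: -7, -3, -1.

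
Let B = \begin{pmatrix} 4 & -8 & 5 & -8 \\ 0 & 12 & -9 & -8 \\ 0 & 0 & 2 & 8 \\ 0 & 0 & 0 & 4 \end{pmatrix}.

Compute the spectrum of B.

B is upper triangular, so its eigenvalues are the diagonal entries.
Diagonal: 4, 12, 2, 4.

2, 4, 4, 12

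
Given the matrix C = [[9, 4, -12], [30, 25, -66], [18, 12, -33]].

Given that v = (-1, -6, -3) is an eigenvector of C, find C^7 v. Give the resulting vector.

(2187, 13122, 6561)

First find the eigenvalue: Cv = (3, 18, 9) = -3·(-1, -6, -3), so λ = -3.
Then C^7 v = λ^7·v = (-3)^7·(-1, -6, -3) = -2187·(-1, -6, -3) = (2187, 13122, 6561).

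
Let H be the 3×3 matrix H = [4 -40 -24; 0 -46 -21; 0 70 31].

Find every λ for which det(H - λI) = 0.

-11, -4, 4

The characteristic polynomial is p(λ) = det(λI - H).
Expanding along the first row, p(λ) = λ^3 + 11λ^2 - 16λ - 176.
Rational-root test: λ = -4 gives p(-4) = 0.
Dividing by (λ + 4) leaves λ^2 + 7λ - 44.
The quadratic factors as (λ + 11)·(λ - 4).
Eigenvalues: -11, -4, 4.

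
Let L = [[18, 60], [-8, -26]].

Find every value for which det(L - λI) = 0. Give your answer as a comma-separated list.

det(L - λI) = (18 - λ)(-26 - λ) - (60)·(-8) = λ^2 + 8λ + 12.
This factors as (λ + 6)·(λ + 2) = 0.
Eigenvalues: -6, -2.

-6, -2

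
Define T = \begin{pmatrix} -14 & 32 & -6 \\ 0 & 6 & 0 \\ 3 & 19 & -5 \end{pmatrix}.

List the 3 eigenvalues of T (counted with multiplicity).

-11, -8, 6

Compute the characteristic polynomial p(λ) = det(λI - T).
Cofactor expansion gives p(λ) = λ^3 + 13λ^2 - 26λ - 528.
Try λ = 6: p(6) = 0, so 6 is a root.
Dividing by (λ - 6) leaves λ^2 + 19λ + 88.
The quadratic factors as (λ + 11)·(λ + 8).
Eigenvalues: -11, -8, 6.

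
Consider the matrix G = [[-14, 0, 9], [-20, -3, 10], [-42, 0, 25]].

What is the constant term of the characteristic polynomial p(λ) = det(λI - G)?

84

p(0) = det(0·I − G) = det(−G) = (−1)^3·det(G).
det(G) = -84, so p(0) = 84.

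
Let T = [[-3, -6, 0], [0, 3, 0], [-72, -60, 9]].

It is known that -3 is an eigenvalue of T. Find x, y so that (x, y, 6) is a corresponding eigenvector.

We need (T + 3I)v = 0.
T + 3I = [[0, -6, 0], [0, 6, 0], [-72, -60, 12]].
Row 1: (0)·x + (-6)·y + (0)·6 = 0
Row 2: (0)·x + (6)·y + (0)·6 = 0
Row 3: (-72)·x + (-60)·y + (12)·6 = 0
Solving gives x = 1, y = 0.
Check: T·(1, 0, 6) = (-3, 0, -18) = -3·(1, 0, 6).

1, 0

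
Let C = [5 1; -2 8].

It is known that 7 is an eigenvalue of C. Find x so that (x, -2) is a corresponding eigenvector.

We need (C - 7I)v = 0.
C - 7I = [[-2, 1], [-2, 1]].
Row 1: (-2)·x + (1)·-2 = 0
Row 2: (-2)·x + (1)·-2 = 0
Solving gives x = -1.
Check: C·(-1, -2) = (-7, -14) = 7·(-1, -2).

-1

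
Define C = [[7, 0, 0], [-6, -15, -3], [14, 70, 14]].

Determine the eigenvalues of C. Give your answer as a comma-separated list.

Compute the characteristic polynomial p(lambda) = det(lambda·I - C).
Cofactor expansion gives p(lambda) = lambda^3 - 6·lambda^2 - 7·lambda.
Try lambda = 0: p(0) = 0, so 0 is a root.
Dividing by lambda leaves lambda^2 - 6·lambda - 7.
The quadratic factors as (lambda + 1)·(lambda - 7).
Eigenvalues: -1, 0, 7.

-1, 0, 7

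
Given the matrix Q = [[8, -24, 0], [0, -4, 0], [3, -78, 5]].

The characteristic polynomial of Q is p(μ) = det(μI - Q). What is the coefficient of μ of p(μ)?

p(μ) = μ^3 - 9μ^2 - 12μ + 160.
The coefficient of μ is -12.

-12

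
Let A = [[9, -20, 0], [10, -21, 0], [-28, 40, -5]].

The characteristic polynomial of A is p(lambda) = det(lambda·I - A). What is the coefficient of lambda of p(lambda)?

p(lambda) = lambda^3 + 17·lambda^2 + 71·lambda + 55.
The coefficient of lambda is 71.

71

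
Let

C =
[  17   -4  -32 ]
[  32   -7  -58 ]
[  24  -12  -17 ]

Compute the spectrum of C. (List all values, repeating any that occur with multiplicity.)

Compute the characteristic polynomial p(r) = det(rI - C).
Expanding the 3×3 determinant: p(r) = r^3 + 7r^2 - 89r - 495.
Try r = 9: p(9) = 0, so 9 is a root.
Dividing by (r - 9) leaves r^2 + 16r + 55.
The quadratic factors as (r + 11)·(r + 5).
Eigenvalues: -11, -5, 9.

-11, -5, 9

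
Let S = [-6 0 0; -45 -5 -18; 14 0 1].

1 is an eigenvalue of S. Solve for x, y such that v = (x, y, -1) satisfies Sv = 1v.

0, 3

We need (S - 1I)v = 0.
S - 1I = [[-7, 0, 0], [-45, -6, -18], [14, 0, 0]].
Row 1: (-7)·x + (0)·y + (0)·-1 = 0
Row 2: (-45)·x + (-6)·y + (-18)·-1 = 0
Row 3: (14)·x + (0)·y + (0)·-1 = 0
Solving gives x = 0, y = 3.
Check: S·(0, 3, -1) = (0, 3, -1) = 1·(0, 3, -1).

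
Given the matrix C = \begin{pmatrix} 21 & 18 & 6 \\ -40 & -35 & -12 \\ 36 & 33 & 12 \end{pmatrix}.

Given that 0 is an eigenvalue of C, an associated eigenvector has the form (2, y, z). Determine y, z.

We need (C)v = 0.
C = [[21, 18, 6], [-40, -35, -12], [36, 33, 12]].
Row 1: (21)·2 + (18)·y + (6)·z = 0
Row 2: (-40)·2 + (-35)·y + (-12)·z = 0
Row 3: (36)·2 + (33)·y + (12)·z = 0
Solving gives y = -4, z = 5.
Check: C·(2, -4, 5) = (0, 0, 0) = 0·(2, -4, 5).

-4, 5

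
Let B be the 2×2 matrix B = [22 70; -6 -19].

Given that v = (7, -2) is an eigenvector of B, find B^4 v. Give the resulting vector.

(112, -32)

First find the eigenvalue: Bv = (14, -4) = 2·(7, -2), so λ = 2.
Then B^4 v = λ^4·v = 2^4·(7, -2) = 16·(7, -2) = (112, -32).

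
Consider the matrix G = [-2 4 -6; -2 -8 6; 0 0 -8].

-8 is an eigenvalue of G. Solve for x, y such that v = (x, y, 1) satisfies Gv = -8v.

3, -3

We need (G + 8I)v = 0.
G + 8I = [[6, 4, -6], [-2, 0, 6], [0, 0, 0]].
Row 1: (6)·x + (4)·y + (-6)·1 = 0
Row 2: (-2)·x + (0)·y + (6)·1 = 0
Row 3: (0)·x + (0)·y + (0)·1 = 0
Solving gives x = 3, y = -3.
Check: G·(3, -3, 1) = (-24, 24, -8) = -8·(3, -3, 1).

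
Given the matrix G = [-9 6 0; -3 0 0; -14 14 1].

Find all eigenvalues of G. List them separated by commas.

-6, -3, 1

The characteristic polynomial is p(s) = det(sI - G).
Cofactor expansion gives p(s) = s^3 + 8s^2 + 9s - 18.
Since p(-3) = 0, s = -3 is a root.
Dividing by (s + 3) leaves s^2 + 5s - 6.
The quadratic factors as (s + 6)·(s - 1).
Eigenvalues: -6, -3, 1.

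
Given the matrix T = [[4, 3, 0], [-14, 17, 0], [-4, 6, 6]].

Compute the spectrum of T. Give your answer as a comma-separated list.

Compute the characteristic polynomial p(s) = det(sI - T).
Cofactor expansion gives p(s) = s^3 - 27s^2 + 236s - 660.
Rational-root test: s = 11 gives p(11) = 0.
Dividing by (s - 11) leaves s^2 - 16s + 60.
The quadratic factors as (s - 6)·(s - 10).
Eigenvalues: 6, 10, 11.

6, 10, 11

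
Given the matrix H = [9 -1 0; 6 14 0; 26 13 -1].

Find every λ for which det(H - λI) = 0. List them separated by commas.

-1, 11, 12

The characteristic polynomial is p(s) = det(sI - H).
Expanding the 3×3 determinant: p(s) = s^3 - 22s^2 + 109s + 132.
Rational-root test: s = -1 gives p(-1) = 0.
Factor out (s + 1): p(s) = (s + 1)·(s^2 - 23s + 132).
The quadratic factors as (s - 11)·(s - 12).
Eigenvalues: -1, 11, 12.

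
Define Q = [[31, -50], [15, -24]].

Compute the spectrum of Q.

det(Q - sI) = (31 - s)(-24 - s) - (-50)·(15) = s^2 - 7s + 6.
This factors as (s - 1)·(s - 6) = 0.
Eigenvalues: 1, 6.

1, 6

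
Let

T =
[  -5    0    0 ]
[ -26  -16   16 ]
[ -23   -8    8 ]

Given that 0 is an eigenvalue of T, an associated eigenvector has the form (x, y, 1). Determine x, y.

We need (T)v = 0.
T = [[-5, 0, 0], [-26, -16, 16], [-23, -8, 8]].
Row 1: (-5)·x + (0)·y + (0)·1 = 0
Row 2: (-26)·x + (-16)·y + (16)·1 = 0
Row 3: (-23)·x + (-8)·y + (8)·1 = 0
Solving gives x = 0, y = 1.
Check: T·(0, 1, 1) = (0, 0, 0) = 0·(0, 1, 1).

0, 1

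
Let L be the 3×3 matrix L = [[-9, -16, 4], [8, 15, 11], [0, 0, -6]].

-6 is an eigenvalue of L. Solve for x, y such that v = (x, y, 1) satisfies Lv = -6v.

-4, 1

We need (L + 6I)v = 0.
L + 6I = [[-3, -16, 4], [8, 21, 11], [0, 0, 0]].
Row 1: (-3)·x + (-16)·y + (4)·1 = 0
Row 2: (8)·x + (21)·y + (11)·1 = 0
Row 3: (0)·x + (0)·y + (0)·1 = 0
Solving gives x = -4, y = 1.
Check: L·(-4, 1, 1) = (24, -6, -6) = -6·(-4, 1, 1).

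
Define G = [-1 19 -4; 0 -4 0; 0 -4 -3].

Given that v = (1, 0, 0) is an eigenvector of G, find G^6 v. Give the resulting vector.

First find the eigenvalue: Gv = (-1, 0, 0) = -1·(1, 0, 0), so λ = -1.
Then G^6 v = λ^6·v = (-1)^6·(1, 0, 0) = 1·(1, 0, 0) = (1, 0, 0).

(1, 0, 0)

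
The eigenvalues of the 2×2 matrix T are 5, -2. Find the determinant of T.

det(T) is the product of the eigenvalues: (5) · (-2) = -10.

-10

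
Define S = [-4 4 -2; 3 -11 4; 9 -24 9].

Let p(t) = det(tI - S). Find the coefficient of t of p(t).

11

p(t) = t^3 + 6t^2 + 11t + 6.
The coefficient of t is 11.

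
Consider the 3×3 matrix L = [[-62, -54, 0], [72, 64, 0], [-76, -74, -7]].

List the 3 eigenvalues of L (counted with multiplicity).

Compute the characteristic polynomial p(t) = det(tI - L).
Cofactor expansion gives p(t) = t^3 + 5t^2 - 94t - 560.
Since p(-7) = 0, t = -7 is a root.
Dividing by (t + 7) leaves t^2 - 2t - 80.
The quadratic factors as (t + 8)·(t - 10).
Eigenvalues: -8, -7, 10.

-8, -7, 10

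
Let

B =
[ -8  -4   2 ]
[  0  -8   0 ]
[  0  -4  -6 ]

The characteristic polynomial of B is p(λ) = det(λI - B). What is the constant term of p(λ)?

p(λ) = λ^3 + 22λ^2 + 160λ + 384.
The constant term is 384.

384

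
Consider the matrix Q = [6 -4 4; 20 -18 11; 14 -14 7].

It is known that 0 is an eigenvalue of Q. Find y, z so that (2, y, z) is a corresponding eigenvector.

1, -2

We need (Q)v = 0.
Q = [[6, -4, 4], [20, -18, 11], [14, -14, 7]].
Row 1: (6)·2 + (-4)·y + (4)·z = 0
Row 2: (20)·2 + (-18)·y + (11)·z = 0
Row 3: (14)·2 + (-14)·y + (7)·z = 0
Solving gives y = 1, z = -2.
Check: Q·(2, 1, -2) = (0, 0, 0) = 0·(2, 1, -2).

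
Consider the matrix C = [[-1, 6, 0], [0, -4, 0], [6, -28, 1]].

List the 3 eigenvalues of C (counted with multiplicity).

-4, -1, 1

Set up det(μI - C) = 0.
Expanding along the first row, p(μ) = μ^3 + 4μ^2 - μ - 4.
Since p(-1) = 0, μ = -1 is a root.
Factor out (μ + 1): p(μ) = (μ + 1)·(μ^2 + 3μ - 4).
The quadratic factors as (μ + 4)·(μ - 1).
Eigenvalues: -4, -1, 1.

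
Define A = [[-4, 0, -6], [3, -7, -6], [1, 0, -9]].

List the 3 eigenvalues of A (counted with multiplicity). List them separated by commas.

Compute the characteristic polynomial p(lambda) = det(lambda·I - A).
Expanding along the first row, p(lambda) = lambda^3 + 20·lambda^2 + 133·lambda + 294.
Rational-root test: lambda = -7 gives p(-7) = 0.
Dividing by (lambda + 7) leaves lambda^2 + 13·lambda + 42.
The quadratic factors as (lambda + 7)·(lambda + 6).
Eigenvalues: -7, -7, -6.

-7, -7, -6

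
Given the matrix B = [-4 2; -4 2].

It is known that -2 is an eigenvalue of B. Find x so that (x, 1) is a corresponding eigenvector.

1

We need (B + 2I)v = 0.
B + 2I = [[-2, 2], [-4, 4]].
Row 1: (-2)·x + (2)·1 = 0
Row 2: (-4)·x + (4)·1 = 0
Solving gives x = 1.
Check: B·(1, 1) = (-2, -2) = -2·(1, 1).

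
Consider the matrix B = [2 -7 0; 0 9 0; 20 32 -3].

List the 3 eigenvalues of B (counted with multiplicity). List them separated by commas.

-3, 2, 9

Set up det(λI - B) = 0.
Expanding along the first row, p(λ) = λ^3 - 8λ^2 - 15λ + 54.
Rational-root test: λ = -3 gives p(-3) = 0.
Factor out (λ + 3): p(λ) = (λ + 3)·(λ^2 - 11λ + 18).
The quadratic factors as (λ - 2)·(λ - 9).
Eigenvalues: -3, 2, 9.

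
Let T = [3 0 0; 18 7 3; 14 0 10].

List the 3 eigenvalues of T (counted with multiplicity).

3, 7, 10

Set up det(rI - T) = 0.
Cofactor expansion gives p(r) = r^3 - 20r^2 + 121r - 210.
Rational-root test: r = 3 gives p(3) = 0.
Dividing by (r - 3) leaves r^2 - 17r + 70.
The quadratic factors as (r - 7)·(r - 10).
Eigenvalues: 3, 7, 10.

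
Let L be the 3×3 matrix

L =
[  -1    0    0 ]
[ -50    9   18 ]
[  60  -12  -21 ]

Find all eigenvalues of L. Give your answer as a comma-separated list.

-9, -3, -1

The characteristic polynomial is p(r) = det(rI - L).
Expanding the 3×3 determinant: p(r) = r^3 + 13r^2 + 39r + 27.
Since p(-1) = 0, r = -1 is a root.
Dividing by (r + 1) leaves r^2 + 12r + 27.
The quadratic factors as (r + 9)·(r + 3).
Eigenvalues: -9, -3, -1.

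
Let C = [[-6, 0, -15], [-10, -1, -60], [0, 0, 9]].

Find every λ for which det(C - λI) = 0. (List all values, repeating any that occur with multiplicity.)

The characteristic polynomial is p(lambda) = det(lambda·I - C).
Expanding along the first row, p(lambda) = lambda^3 - 2·lambda^2 - 57·lambda - 54.
Try lambda = -6: p(-6) = 0, so -6 is a root.
Dividing by (lambda + 6) leaves lambda^2 - 8·lambda - 9.
The quadratic factors as (lambda + 1)·(lambda - 9).
Eigenvalues: -6, -1, 9.

-6, -1, 9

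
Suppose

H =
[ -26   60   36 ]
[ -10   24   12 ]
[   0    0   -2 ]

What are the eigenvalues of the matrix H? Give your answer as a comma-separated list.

-6, -2, 4

Set up det(μI - H) = 0.
Expanding along the first row, p(μ) = μ^3 + 4μ^2 - 20μ - 48.
Since p(-2) = 0, μ = -2 is a root.
Factor out (μ + 2): p(μ) = (μ + 2)·(μ^2 + 2μ - 24).
The quadratic factors as (μ + 6)·(μ - 4).
Eigenvalues: -6, -2, 4.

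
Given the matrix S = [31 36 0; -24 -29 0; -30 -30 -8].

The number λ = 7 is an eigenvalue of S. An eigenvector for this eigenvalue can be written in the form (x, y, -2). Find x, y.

3, -2

We need (S - 7I)v = 0.
S - 7I = [[24, 36, 0], [-24, -36, 0], [-30, -30, -15]].
Row 1: (24)·x + (36)·y + (0)·-2 = 0
Row 2: (-24)·x + (-36)·y + (0)·-2 = 0
Row 3: (-30)·x + (-30)·y + (-15)·-2 = 0
Solving gives x = 3, y = -2.
Check: S·(3, -2, -2) = (21, -14, -14) = 7·(3, -2, -2).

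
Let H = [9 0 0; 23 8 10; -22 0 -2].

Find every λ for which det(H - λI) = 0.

Compute the characteristic polynomial p(λ) = det(λI - H).
Expanding the 3×3 determinant: p(λ) = λ^3 - 15λ^2 + 38λ + 144.
Since p(-2) = 0, λ = -2 is a root.
Dividing by (λ + 2) leaves λ^2 - 17λ + 72.
The quadratic factors as (λ - 8)·(λ - 9).
Eigenvalues: -2, 8, 9.

-2, 8, 9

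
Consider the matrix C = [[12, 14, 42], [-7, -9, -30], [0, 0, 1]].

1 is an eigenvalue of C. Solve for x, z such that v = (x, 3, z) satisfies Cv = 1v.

0, -1

We need (C - 1I)v = 0.
C - 1I = [[11, 14, 42], [-7, -10, -30], [0, 0, 0]].
Row 1: (11)·x + (14)·3 + (42)·z = 0
Row 2: (-7)·x + (-10)·3 + (-30)·z = 0
Row 3: (0)·x + (0)·3 + (0)·z = 0
Solving gives x = 0, z = -1.
Check: C·(0, 3, -1) = (0, 3, -1) = 1·(0, 3, -1).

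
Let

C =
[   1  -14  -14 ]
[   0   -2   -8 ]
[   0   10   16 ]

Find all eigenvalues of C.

Compute the characteristic polynomial p(λ) = det(λI - C).
Cofactor expansion gives p(λ) = λ^3 - 15λ^2 + 62λ - 48.
Rational-root test: λ = 8 gives p(8) = 0.
Factor out (λ - 8): p(λ) = (λ - 8)·(λ^2 - 7λ + 6).
The quadratic factors as (λ - 1)·(λ - 6).
Eigenvalues: 1, 6, 8.

1, 6, 8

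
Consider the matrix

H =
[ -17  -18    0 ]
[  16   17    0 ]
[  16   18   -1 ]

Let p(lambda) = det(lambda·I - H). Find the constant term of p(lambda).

p(lambda) = lambda^3 + lambda^2 - lambda - 1.
The constant term is -1.

-1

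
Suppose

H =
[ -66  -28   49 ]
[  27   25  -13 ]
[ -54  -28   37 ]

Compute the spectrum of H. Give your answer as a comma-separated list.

Set up det(tI - H) = 0.
Expanding the 3×3 determinant: p(t) = t^3 + 4t^2 - 129t - 396.
Rational-root test: t = -12 gives p(-12) = 0.
Factor out (t + 12): p(t) = (t + 12)·(t^2 - 8t - 33).
The quadratic factors as (t + 3)·(t - 11).
Eigenvalues: -12, -3, 11.

-12, -3, 11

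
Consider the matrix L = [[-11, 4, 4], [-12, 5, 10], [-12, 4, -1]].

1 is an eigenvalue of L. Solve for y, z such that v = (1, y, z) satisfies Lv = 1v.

We need (L - 1I)v = 0.
L - 1I = [[-12, 4, 4], [-12, 4, 10], [-12, 4, -2]].
Row 1: (-12)·1 + (4)·y + (4)·z = 0
Row 2: (-12)·1 + (4)·y + (10)·z = 0
Row 3: (-12)·1 + (4)·y + (-2)·z = 0
Solving gives y = 3, z = 0.
Check: L·(1, 3, 0) = (1, 3, 0) = 1·(1, 3, 0).

3, 0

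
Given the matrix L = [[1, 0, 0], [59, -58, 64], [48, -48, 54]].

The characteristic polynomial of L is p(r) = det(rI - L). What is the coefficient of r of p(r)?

-64

p(r) = r^3 + 3r^2 - 64r + 60.
The coefficient of r is -64.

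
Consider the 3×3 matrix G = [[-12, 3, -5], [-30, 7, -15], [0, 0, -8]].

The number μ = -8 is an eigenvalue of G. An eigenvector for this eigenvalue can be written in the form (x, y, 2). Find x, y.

2, 6

We need (G + 8I)v = 0.
G + 8I = [[-4, 3, -5], [-30, 15, -15], [0, 0, 0]].
Row 1: (-4)·x + (3)·y + (-5)·2 = 0
Row 2: (-30)·x + (15)·y + (-15)·2 = 0
Row 3: (0)·x + (0)·y + (0)·2 = 0
Solving gives x = 2, y = 6.
Check: G·(2, 6, 2) = (-16, -48, -16) = -8·(2, 6, 2).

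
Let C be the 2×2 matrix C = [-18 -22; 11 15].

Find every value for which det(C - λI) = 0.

det(C - rI) = (-18 - r)(15 - r) - (-22)·(11) = r^2 + 3r - 28.
This factors as (r + 7)·(r - 4) = 0.
Eigenvalues: -7, 4.

-7, 4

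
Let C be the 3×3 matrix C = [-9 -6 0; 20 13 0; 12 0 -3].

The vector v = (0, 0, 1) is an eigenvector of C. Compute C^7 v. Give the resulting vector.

First find the eigenvalue: Cv = (0, 0, -3) = -3·(0, 0, 1), so λ = -3.
Then C^7 v = λ^7·v = (-3)^7·(0, 0, 1) = -2187·(0, 0, 1) = (0, 0, -2187).

(0, 0, -2187)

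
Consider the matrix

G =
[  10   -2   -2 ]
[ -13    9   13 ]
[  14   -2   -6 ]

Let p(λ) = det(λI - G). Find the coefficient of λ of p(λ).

4

p(λ) = λ^3 - 13λ^2 + 4λ + 288.
The coefficient of λ is 4.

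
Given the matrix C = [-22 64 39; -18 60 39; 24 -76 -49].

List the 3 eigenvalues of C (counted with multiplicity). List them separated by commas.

-10, -4, 3

Compute the characteristic polynomial p(λ) = det(λI - C).
Expanding the 3×3 determinant: p(λ) = λ^3 + 11λ^2 - 2λ - 120.
Try λ = 3: p(3) = 0, so 3 is a root.
Factor out (λ - 3): p(λ) = (λ - 3)·(λ^2 + 14λ + 40).
The quadratic factors as (λ + 10)·(λ + 4).
Eigenvalues: -10, -4, 3.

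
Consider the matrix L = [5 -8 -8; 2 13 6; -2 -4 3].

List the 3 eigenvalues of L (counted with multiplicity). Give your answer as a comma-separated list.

Set up det(tI - L) = 0.
Expanding the 3×3 determinant: p(t) = t^3 - 21t^2 + 143t - 315.
Try t = 7: p(7) = 0, so 7 is a root.
Dividing by (t - 7) leaves t^2 - 14t + 45.
The quadratic factors as (t - 5)·(t - 9).
Eigenvalues: 5, 7, 9.

5, 7, 9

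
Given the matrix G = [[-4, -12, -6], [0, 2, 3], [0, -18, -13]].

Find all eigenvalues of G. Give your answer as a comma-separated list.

Compute the characteristic polynomial p(s) = det(sI - G).
Cofactor expansion gives p(s) = s^3 + 15s^2 + 72s + 112.
Rational-root test: s = -7 gives p(-7) = 0.
Dividing by (s + 7) leaves s^2 + 8s + 16.
The quadratic factor is (s + 4)^2.
Eigenvalues: -7, -4, -4.

-7, -4, -4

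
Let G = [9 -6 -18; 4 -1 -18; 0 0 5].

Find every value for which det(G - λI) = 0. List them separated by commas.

Set up det(lambda·I - G) = 0.
Cofactor expansion gives p(lambda) = lambda^3 - 13·lambda^2 + 55·lambda - 75.
Rational-root test: lambda = 3 gives p(3) = 0.
Dividing by (lambda - 3) leaves lambda^2 - 10·lambda + 25.
The quadratic factor is (lambda - 5)^2.
Eigenvalues: 3, 5, 5.

3, 5, 5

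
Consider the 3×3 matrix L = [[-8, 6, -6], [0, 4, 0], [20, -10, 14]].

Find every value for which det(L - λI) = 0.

Set up det(rI - L) = 0.
Expanding along the first row, p(r) = r^3 - 10r^2 + 32r - 32.
Since p(2) = 0, r = 2 is a root.
Factor out (r - 2): p(r) = (r - 2)·(r^2 - 8r + 16).
The quadratic factor is (r - 4)^2.
Eigenvalues: 2, 4, 4.

2, 4, 4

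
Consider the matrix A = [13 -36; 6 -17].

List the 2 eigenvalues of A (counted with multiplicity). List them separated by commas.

-5, 1

det(A - λI) = (13 - λ)(-17 - λ) - (-36)·(6) = λ^2 + 4λ - 5.
This factors as (λ + 5)·(λ - 1) = 0.
Eigenvalues: -5, 1.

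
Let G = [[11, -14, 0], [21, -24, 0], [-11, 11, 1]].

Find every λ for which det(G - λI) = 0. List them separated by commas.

-10, -3, 1

Compute the characteristic polynomial p(s) = det(sI - G).
Cofactor expansion gives p(s) = s^3 + 12s^2 + 17s - 30.
Since p(-3) = 0, s = -3 is a root.
Factor out (s + 3): p(s) = (s + 3)·(s^2 + 9s - 10).
The quadratic factors as (s + 10)·(s - 1).
Eigenvalues: -10, -3, 1.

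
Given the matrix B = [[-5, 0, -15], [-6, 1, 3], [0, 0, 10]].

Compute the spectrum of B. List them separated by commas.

Compute the characteristic polynomial p(λ) = det(λI - B).
Expanding along the first row, p(λ) = λ^3 - 6λ^2 - 45λ + 50.
Rational-root test: λ = 1 gives p(1) = 0.
Factor out (λ - 1): p(λ) = (λ - 1)·(λ^2 - 5λ - 50).
The quadratic factors as (λ + 5)·(λ - 10).
Eigenvalues: -5, 1, 10.

-5, 1, 10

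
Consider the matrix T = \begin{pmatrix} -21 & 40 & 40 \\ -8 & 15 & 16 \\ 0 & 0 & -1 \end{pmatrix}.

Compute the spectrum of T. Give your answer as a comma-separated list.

Compute the characteristic polynomial p(λ) = det(λI - T).
Cofactor expansion gives p(λ) = λ^3 + 7λ^2 + 11λ + 5.
Try λ = -5: p(-5) = 0, so -5 is a root.
Dividing by (λ + 5) leaves λ^2 + 2λ + 1.
The quadratic factor is (λ + 1)^2.
Eigenvalues: -5, -1, -1.

-5, -1, -1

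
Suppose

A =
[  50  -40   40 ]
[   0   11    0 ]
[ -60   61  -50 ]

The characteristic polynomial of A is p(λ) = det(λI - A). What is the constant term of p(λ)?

1100

p(λ) = λ^3 - 11λ^2 - 100λ + 1100.
The constant term is 1100.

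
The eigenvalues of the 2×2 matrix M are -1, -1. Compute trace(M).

trace(M) is the sum of the eigenvalues: (-1) + (-1) = -2.

-2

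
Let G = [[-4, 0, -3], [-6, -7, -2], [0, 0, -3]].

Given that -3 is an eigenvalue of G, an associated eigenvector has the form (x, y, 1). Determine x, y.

We need (G + 3I)v = 0.
G + 3I = [[-1, 0, -3], [-6, -4, -2], [0, 0, 0]].
Row 1: (-1)·x + (0)·y + (-3)·1 = 0
Row 2: (-6)·x + (-4)·y + (-2)·1 = 0
Row 3: (0)·x + (0)·y + (0)·1 = 0
Solving gives x = -3, y = 4.
Check: G·(-3, 4, 1) = (9, -12, -3) = -3·(-3, 4, 1).

-3, 4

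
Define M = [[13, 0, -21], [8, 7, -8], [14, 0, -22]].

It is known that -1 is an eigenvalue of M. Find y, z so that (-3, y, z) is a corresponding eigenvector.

We need (M + 1I)v = 0.
M + 1I = [[14, 0, -21], [8, 8, -8], [14, 0, -21]].
Row 1: (14)·-3 + (0)·y + (-21)·z = 0
Row 2: (8)·-3 + (8)·y + (-8)·z = 0
Row 3: (14)·-3 + (0)·y + (-21)·z = 0
Solving gives y = 1, z = -2.
Check: M·(-3, 1, -2) = (3, -1, 2) = -1·(-3, 1, -2).

1, -2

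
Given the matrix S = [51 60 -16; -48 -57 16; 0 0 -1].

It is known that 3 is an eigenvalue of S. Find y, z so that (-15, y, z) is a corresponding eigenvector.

12, 0

We need (S - 3I)v = 0.
S - 3I = [[48, 60, -16], [-48, -60, 16], [0, 0, -4]].
Row 1: (48)·-15 + (60)·y + (-16)·z = 0
Row 2: (-48)·-15 + (-60)·y + (16)·z = 0
Row 3: (0)·-15 + (0)·y + (-4)·z = 0
Solving gives y = 12, z = 0.
Check: S·(-15, 12, 0) = (-45, 36, 0) = 3·(-15, 12, 0).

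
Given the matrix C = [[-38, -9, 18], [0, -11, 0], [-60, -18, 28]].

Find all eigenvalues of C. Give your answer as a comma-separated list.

-11, -8, -2

Compute the characteristic polynomial p(λ) = det(λI - C).
Expanding along the first row, p(λ) = λ^3 + 21λ^2 + 126λ + 176.
Try λ = -2: p(-2) = 0, so -2 is a root.
Dividing by (λ + 2) leaves λ^2 + 19λ + 88.
The quadratic factors as (λ + 11)·(λ + 8).
Eigenvalues: -11, -8, -2.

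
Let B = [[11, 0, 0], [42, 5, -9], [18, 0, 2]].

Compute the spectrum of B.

The characteristic polynomial is p(lambda) = det(lambda·I - B).
Expanding along the first row, p(lambda) = lambda^3 - 18·lambda^2 + 87·lambda - 110.
Since p(2) = 0, lambda = 2 is a root.
Factor out (lambda - 2): p(lambda) = (lambda - 2)·(lambda^2 - 16·lambda + 55).
The quadratic factors as (lambda - 5)·(lambda - 11).
Eigenvalues: 2, 5, 11.

2, 5, 11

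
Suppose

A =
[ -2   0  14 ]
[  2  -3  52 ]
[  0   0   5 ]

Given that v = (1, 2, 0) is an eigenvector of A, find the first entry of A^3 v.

First find the eigenvalue: Av = (-2, -4, 0) = -2·(1, 2, 0), so λ = -2.
Then A^3 v = λ^3·v = (-2)^3·(1, 2, 0) = -8·(1, 2, 0) = (-8, -16, 0).

-8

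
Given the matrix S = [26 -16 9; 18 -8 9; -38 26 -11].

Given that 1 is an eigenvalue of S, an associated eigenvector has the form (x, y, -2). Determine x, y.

We need (S - 1I)v = 0.
S - 1I = [[25, -16, 9], [18, -9, 9], [-38, 26, -12]].
Row 1: (25)·x + (-16)·y + (9)·-2 = 0
Row 2: (18)·x + (-9)·y + (9)·-2 = 0
Row 3: (-38)·x + (26)·y + (-12)·-2 = 0
Solving gives x = 2, y = 2.
Check: S·(2, 2, -2) = (2, 2, -2) = 1·(2, 2, -2).

2, 2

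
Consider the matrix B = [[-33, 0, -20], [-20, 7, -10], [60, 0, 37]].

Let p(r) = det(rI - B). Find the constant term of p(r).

147

p(r) = r^3 - 11r^2 + 7r + 147.
The constant term is 147.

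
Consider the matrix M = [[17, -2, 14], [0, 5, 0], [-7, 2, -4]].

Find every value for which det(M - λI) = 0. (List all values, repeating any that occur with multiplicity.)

Compute the characteristic polynomial p(r) = det(rI - M).
Expanding along the first row, p(r) = r^3 - 18r^2 + 95r - 150.
Try r = 5: p(5) = 0, so 5 is a root.
Dividing by (r - 5) leaves r^2 - 13r + 30.
The quadratic factors as (r - 3)·(r - 10).
Eigenvalues: 3, 5, 10.

3, 5, 10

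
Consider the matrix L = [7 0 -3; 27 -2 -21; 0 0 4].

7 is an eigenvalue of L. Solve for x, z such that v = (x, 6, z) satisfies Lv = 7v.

We need (L - 7I)v = 0.
L - 7I = [[0, 0, -3], [27, -9, -21], [0, 0, -3]].
Row 1: (0)·x + (0)·6 + (-3)·z = 0
Row 2: (27)·x + (-9)·6 + (-21)·z = 0
Row 3: (0)·x + (0)·6 + (-3)·z = 0
Solving gives x = 2, z = 0.
Check: L·(2, 6, 0) = (14, 42, 0) = 7·(2, 6, 0).

2, 0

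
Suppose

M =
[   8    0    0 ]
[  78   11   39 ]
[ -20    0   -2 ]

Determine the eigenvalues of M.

-2, 8, 11

The characteristic polynomial is p(μ) = det(μI - M).
Cofactor expansion gives p(μ) = μ^3 - 17μ^2 + 50μ + 176.
Rational-root test: μ = -2 gives p(-2) = 0.
Dividing by (μ + 2) leaves μ^2 - 19μ + 88.
The quadratic factors as (μ - 8)·(μ - 11).
Eigenvalues: -2, 8, 11.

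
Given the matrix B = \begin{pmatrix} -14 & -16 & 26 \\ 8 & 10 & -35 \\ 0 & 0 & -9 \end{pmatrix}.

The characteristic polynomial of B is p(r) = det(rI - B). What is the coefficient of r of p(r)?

24

p(r) = r^3 + 13r^2 + 24r - 108.
The coefficient of r is 24.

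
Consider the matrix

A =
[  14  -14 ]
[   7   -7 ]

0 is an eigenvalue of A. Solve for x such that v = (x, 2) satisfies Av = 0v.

We need (A)v = 0.
A = [[14, -14], [7, -7]].
Row 1: (14)·x + (-14)·2 = 0
Row 2: (7)·x + (-7)·2 = 0
Solving gives x = 2.
Check: A·(2, 2) = (0, 0) = 0·(2, 2).

2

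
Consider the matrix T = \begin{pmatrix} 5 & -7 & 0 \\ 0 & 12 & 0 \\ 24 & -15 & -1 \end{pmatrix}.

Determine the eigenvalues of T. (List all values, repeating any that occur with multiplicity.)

-1, 5, 12

Compute the characteristic polynomial p(λ) = det(λI - T).
Expanding along the first row, p(λ) = λ^3 - 16λ^2 + 43λ + 60.
Rational-root test: λ = -1 gives p(-1) = 0.
Factor out (λ + 1): p(λ) = (λ + 1)·(λ^2 - 17λ + 60).
The quadratic factors as (λ - 5)·(λ - 12).
Eigenvalues: -1, 5, 12.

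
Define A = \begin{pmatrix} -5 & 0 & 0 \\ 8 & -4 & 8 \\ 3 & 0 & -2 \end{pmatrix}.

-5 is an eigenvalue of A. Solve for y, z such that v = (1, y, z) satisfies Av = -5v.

0, -1

We need (A + 5I)v = 0.
A + 5I = [[0, 0, 0], [8, 1, 8], [3, 0, 3]].
Row 1: (0)·1 + (0)·y + (0)·z = 0
Row 2: (8)·1 + (1)·y + (8)·z = 0
Row 3: (3)·1 + (0)·y + (3)·z = 0
Solving gives y = 0, z = -1.
Check: A·(1, 0, -1) = (-5, 0, 5) = -5·(1, 0, -1).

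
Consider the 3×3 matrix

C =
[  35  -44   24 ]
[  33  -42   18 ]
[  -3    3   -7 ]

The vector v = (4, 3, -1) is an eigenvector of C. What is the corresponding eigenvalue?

Compute Cv: C·(4, 3, -1) = (-16, -12, 4).
Since Cv = λv, compare component 1: -16 = λ·4, so λ = -4.

-4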